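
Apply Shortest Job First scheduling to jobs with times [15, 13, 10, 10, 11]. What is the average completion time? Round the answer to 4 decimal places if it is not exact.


SJF order (ascending): [10, 10, 11, 13, 15]
Completion times:
  Job 1: burst=10, C=10
  Job 2: burst=10, C=20
  Job 3: burst=11, C=31
  Job 4: burst=13, C=44
  Job 5: burst=15, C=59
Average completion = 164/5 = 32.8

32.8


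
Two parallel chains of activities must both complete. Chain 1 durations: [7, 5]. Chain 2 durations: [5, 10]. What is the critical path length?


Path A total = 7 + 5 = 12
Path B total = 5 + 10 = 15
Critical path = longest path = max(12, 15) = 15

15


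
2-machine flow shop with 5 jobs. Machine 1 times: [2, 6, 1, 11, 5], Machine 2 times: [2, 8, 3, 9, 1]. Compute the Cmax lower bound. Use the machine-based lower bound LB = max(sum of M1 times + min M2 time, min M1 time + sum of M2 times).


LB1 = sum(M1 times) + min(M2 times) = 25 + 1 = 26
LB2 = min(M1 times) + sum(M2 times) = 1 + 23 = 24
Lower bound = max(LB1, LB2) = max(26, 24) = 26

26


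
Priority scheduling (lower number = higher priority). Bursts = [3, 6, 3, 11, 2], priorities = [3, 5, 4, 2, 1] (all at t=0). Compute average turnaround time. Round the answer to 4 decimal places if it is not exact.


Sort by priority (ascending = highest first):
Order: [(1, 2), (2, 11), (3, 3), (4, 3), (5, 6)]
Completion times:
  Priority 1, burst=2, C=2
  Priority 2, burst=11, C=13
  Priority 3, burst=3, C=16
  Priority 4, burst=3, C=19
  Priority 5, burst=6, C=25
Average turnaround = 75/5 = 15.0

15.0


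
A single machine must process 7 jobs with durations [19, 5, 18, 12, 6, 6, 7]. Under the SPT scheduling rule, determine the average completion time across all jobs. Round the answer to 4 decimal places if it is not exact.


Sort jobs by processing time (SPT order): [5, 6, 6, 7, 12, 18, 19]
Compute completion times sequentially:
  Job 1: processing = 5, completes at 5
  Job 2: processing = 6, completes at 11
  Job 3: processing = 6, completes at 17
  Job 4: processing = 7, completes at 24
  Job 5: processing = 12, completes at 36
  Job 6: processing = 18, completes at 54
  Job 7: processing = 19, completes at 73
Sum of completion times = 220
Average completion time = 220/7 = 31.4286

31.4286


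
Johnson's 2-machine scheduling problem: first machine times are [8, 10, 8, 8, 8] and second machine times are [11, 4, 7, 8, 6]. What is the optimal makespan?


Apply Johnson's rule:
  Group 1 (a <= b): [(1, 8, 11), (4, 8, 8)]
  Group 2 (a > b): [(3, 8, 7), (5, 8, 6), (2, 10, 4)]
Optimal job order: [1, 4, 3, 5, 2]
Schedule:
  Job 1: M1 done at 8, M2 done at 19
  Job 4: M1 done at 16, M2 done at 27
  Job 3: M1 done at 24, M2 done at 34
  Job 5: M1 done at 32, M2 done at 40
  Job 2: M1 done at 42, M2 done at 46
Makespan = 46

46


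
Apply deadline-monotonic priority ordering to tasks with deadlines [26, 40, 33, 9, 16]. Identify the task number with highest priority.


Sort tasks by relative deadline (ascending):
  Task 4: deadline = 9
  Task 5: deadline = 16
  Task 1: deadline = 26
  Task 3: deadline = 33
  Task 2: deadline = 40
Priority order (highest first): [4, 5, 1, 3, 2]
Highest priority task = 4

4


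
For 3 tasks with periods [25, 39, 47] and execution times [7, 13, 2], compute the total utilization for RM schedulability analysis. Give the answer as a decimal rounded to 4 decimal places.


Compute individual utilizations (exact fractions):
  Task 1: C/T = 7/25 (approx. 0.28)
  Task 2: C/T = 13/39 = 1/3 (approx. 0.3333)
  Task 3: C/T = 2/47 (approx. 0.0426)
Total utilization U = 7/25 + 1/3 + 2/47 = 2312/3525
Rounded to 4 decimal places: U = 0.6559
RM (Liu & Layland) bound for 3 tasks = 0.779763; compare with U = 2312/3525 (approx. 0.655887)
U <= bound, so schedulable by RM sufficient condition.

0.6559


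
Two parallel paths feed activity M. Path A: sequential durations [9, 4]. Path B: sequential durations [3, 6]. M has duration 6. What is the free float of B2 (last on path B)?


ES(B2) = sum of predecessors on chain B = 3
EF(B2) = ES + duration = 3 + 6 = 9
Successor of B2 is M. ES(M) = max(sum(A), sum(B)) = max(13, 9) = 13
Free float = ES(successor) - EF(current) = 13 - 9 = 4

4


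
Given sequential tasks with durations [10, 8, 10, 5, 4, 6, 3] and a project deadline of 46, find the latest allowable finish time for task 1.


LF(activity 1) = deadline - sum of successor durations
Successors: activities 2 through 7 with durations [8, 10, 5, 4, 6, 3]
Sum of successor durations = 36
LF = 46 - 36 = 10

10


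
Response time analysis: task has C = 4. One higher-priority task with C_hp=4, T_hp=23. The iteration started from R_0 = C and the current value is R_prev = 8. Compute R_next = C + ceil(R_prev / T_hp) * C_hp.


R_next = C + ceil(R_prev / T_hp) * C_hp
ceil(8 / 23) = ceil(0.3478) = 1
Interference = 1 * 4 = 4
R_next = 4 + 4 = 8
R_next = R_prev, so the iteration has converged (response time = 8).

8


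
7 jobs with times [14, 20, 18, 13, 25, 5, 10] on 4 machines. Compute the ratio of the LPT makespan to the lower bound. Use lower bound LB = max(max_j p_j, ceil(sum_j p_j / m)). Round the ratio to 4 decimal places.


LPT order: [25, 20, 18, 14, 13, 10, 5]
Machine loads after assignment: [25, 25, 28, 27]
LPT makespan = 28
Lower bound = max(max_job, ceil(total/4)) = max(25, 27) = 27
Ratio = 28 / 27 = 1.037

1.037


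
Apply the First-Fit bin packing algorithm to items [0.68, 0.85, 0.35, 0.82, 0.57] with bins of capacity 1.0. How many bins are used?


Place items sequentially using First-Fit:
  Item 0.68 -> new Bin 1
  Item 0.85 -> new Bin 2
  Item 0.35 -> new Bin 3
  Item 0.82 -> new Bin 4
  Item 0.57 -> Bin 3 (now 0.92)
Total bins used = 4

4


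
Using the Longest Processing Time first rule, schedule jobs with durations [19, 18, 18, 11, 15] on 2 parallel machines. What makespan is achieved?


Sort jobs in decreasing order (LPT): [19, 18, 18, 15, 11]
Assign each job to the least loaded machine:
  Machine 1: jobs [19, 15, 11], load = 45
  Machine 2: jobs [18, 18], load = 36
Makespan = max load = 45

45


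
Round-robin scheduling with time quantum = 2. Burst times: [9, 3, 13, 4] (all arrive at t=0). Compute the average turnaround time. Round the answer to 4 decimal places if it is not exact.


Time quantum = 2
Execution trace:
  J1 runs 2 units, time = 2
  J2 runs 2 units, time = 4
  J3 runs 2 units, time = 6
  J4 runs 2 units, time = 8
  J1 runs 2 units, time = 10
  J2 runs 1 units, time = 11
  J3 runs 2 units, time = 13
  J4 runs 2 units, time = 15
  J1 runs 2 units, time = 17
  J3 runs 2 units, time = 19
  J1 runs 2 units, time = 21
  J3 runs 2 units, time = 23
  J1 runs 1 units, time = 24
  J3 runs 2 units, time = 26
  J3 runs 2 units, time = 28
  J3 runs 1 units, time = 29
Finish times: [24, 11, 29, 15]
Average turnaround = 79/4 = 19.75

19.75


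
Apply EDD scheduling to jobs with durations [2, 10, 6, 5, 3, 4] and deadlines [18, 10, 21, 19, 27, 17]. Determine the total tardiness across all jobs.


Sort by due date (EDD order): [(10, 10), (4, 17), (2, 18), (5, 19), (6, 21), (3, 27)]
Compute completion times and tardiness:
  Job 1: p=10, d=10, C=10, tardiness=max(0,10-10)=0
  Job 2: p=4, d=17, C=14, tardiness=max(0,14-17)=0
  Job 3: p=2, d=18, C=16, tardiness=max(0,16-18)=0
  Job 4: p=5, d=19, C=21, tardiness=max(0,21-19)=2
  Job 5: p=6, d=21, C=27, tardiness=max(0,27-21)=6
  Job 6: p=3, d=27, C=30, tardiness=max(0,30-27)=3
Total tardiness = 11

11


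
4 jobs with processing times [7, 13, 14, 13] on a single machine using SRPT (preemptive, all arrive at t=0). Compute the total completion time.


Since all jobs arrive at t=0, SRPT equals SPT ordering.
SPT order: [7, 13, 13, 14]
Completion times:
  Job 1: p=7, C=7
  Job 2: p=13, C=20
  Job 3: p=13, C=33
  Job 4: p=14, C=47
Total completion time = 7 + 20 + 33 + 47 = 107

107


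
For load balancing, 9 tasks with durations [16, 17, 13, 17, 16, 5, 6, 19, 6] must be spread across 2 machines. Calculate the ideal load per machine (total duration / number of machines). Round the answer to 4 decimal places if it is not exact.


Total processing time = 16 + 17 + 13 + 17 + 16 + 5 + 6 + 19 + 6 = 115
Number of machines = 2
Ideal balanced load = 115 / 2 = 57.5

57.5


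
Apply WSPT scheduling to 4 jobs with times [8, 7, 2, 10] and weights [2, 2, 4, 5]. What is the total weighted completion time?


Compute p/w ratios and sort ascending (WSPT): [(2, 4), (10, 5), (7, 2), (8, 2)]
Compute weighted completion times:
  Job (p=2,w=4): C=2, w*C=4*2=8
  Job (p=10,w=5): C=12, w*C=5*12=60
  Job (p=7,w=2): C=19, w*C=2*19=38
  Job (p=8,w=2): C=27, w*C=2*27=54
Total weighted completion time = 160

160


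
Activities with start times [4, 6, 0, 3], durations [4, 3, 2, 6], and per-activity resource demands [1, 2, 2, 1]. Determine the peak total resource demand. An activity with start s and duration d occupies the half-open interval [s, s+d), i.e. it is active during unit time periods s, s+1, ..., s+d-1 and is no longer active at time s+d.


Each activity i is active on [start_i, start_i + duration_i).
Compute total resource usage per time slot:
  t=0: active resources = [2], total = 2
  t=1: active resources = [2], total = 2
  t=2: active resources = [], total = 0
  t=3: active resources = [1], total = 1
  t=4: active resources = [1, 1], total = 2
  t=5: active resources = [1, 1], total = 2
  t=6: active resources = [1, 2, 1], total = 4
  t=7: active resources = [1, 2, 1], total = 4
  t=8: active resources = [2, 1], total = 3
Peak resource demand = 4

4


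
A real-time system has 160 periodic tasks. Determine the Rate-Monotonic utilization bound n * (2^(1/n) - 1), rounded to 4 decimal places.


Compute 2^(1/160) = 1.0043415673
Subtract 1: 1.0043415673 - 1 = 0.0043415673
Multiply by n: 160 * 0.0043415673 = 0.6946507680
Round to 4 dp: 0.6947

0.6947


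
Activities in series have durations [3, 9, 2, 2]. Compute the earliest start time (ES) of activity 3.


Activity 3 starts after activities 1 through 2 complete.
Predecessor durations: [3, 9]
ES = 3 + 9 = 12

12


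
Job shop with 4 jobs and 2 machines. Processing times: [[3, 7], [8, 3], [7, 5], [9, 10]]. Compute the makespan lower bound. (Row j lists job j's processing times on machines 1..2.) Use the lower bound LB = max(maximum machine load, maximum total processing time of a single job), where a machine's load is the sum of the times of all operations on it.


Machine loads:
  Machine 1: 3 + 8 + 7 + 9 = 27
  Machine 2: 7 + 3 + 5 + 10 = 25
Max machine load = 27
Job totals:
  Job 1: 10
  Job 2: 11
  Job 3: 12
  Job 4: 19
Max job total = 19
Lower bound = max(27, 19) = 27

27


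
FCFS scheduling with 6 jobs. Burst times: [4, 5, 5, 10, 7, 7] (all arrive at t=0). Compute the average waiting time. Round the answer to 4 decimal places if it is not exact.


FCFS order (as given): [4, 5, 5, 10, 7, 7]
Waiting times:
  Job 1: wait = 0
  Job 2: wait = 4
  Job 3: wait = 9
  Job 4: wait = 14
  Job 5: wait = 24
  Job 6: wait = 31
Sum of waiting times = 82
Average waiting time = 82/6 = 13.6667

13.6667


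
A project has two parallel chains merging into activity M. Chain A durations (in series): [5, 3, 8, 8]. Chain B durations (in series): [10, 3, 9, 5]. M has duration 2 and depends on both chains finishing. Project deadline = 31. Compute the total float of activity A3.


Forward pass: ES(A3) = sum of predecessors on chain A = 8
EF = ES + duration = 8 + 8 = 16
Backward pass: LF(M) = deadline = 31; LS(M) = 31 - 2 = 29
LF(A3) = LS(M) - sum(successors on chain A) = 29 - 8 = 21
LS = LF - duration = 21 - 8 = 13
Total float = LS - ES = 13 - 8 = 5

5


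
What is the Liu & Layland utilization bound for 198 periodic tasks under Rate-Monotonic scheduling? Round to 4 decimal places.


Compute 2^(1/198) = 1.0035068781
Subtract 1: 1.0035068781 - 1 = 0.0035068781
Multiply by n: 198 * 0.0035068781 = 0.6943618638
Round to 4 dp: 0.6944

0.6944


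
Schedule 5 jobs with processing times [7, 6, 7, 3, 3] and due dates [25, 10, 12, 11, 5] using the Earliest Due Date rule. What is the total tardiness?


Sort by due date (EDD order): [(3, 5), (6, 10), (3, 11), (7, 12), (7, 25)]
Compute completion times and tardiness:
  Job 1: p=3, d=5, C=3, tardiness=max(0,3-5)=0
  Job 2: p=6, d=10, C=9, tardiness=max(0,9-10)=0
  Job 3: p=3, d=11, C=12, tardiness=max(0,12-11)=1
  Job 4: p=7, d=12, C=19, tardiness=max(0,19-12)=7
  Job 5: p=7, d=25, C=26, tardiness=max(0,26-25)=1
Total tardiness = 9

9


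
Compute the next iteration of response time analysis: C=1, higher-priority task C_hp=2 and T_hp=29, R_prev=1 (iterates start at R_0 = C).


R_next = C + ceil(R_prev / T_hp) * C_hp
ceil(1 / 29) = ceil(0.0345) = 1
Interference = 1 * 2 = 2
R_next = 1 + 2 = 3

3


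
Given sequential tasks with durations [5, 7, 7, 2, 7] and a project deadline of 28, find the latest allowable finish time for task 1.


LF(activity 1) = deadline - sum of successor durations
Successors: activities 2 through 5 with durations [7, 7, 2, 7]
Sum of successor durations = 23
LF = 28 - 23 = 5

5


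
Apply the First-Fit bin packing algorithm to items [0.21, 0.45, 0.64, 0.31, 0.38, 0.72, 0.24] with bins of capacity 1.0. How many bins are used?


Place items sequentially using First-Fit:
  Item 0.21 -> new Bin 1
  Item 0.45 -> Bin 1 (now 0.66)
  Item 0.64 -> new Bin 2
  Item 0.31 -> Bin 1 (now 0.97)
  Item 0.38 -> new Bin 3
  Item 0.72 -> new Bin 4
  Item 0.24 -> Bin 2 (now 0.88)
Total bins used = 4

4


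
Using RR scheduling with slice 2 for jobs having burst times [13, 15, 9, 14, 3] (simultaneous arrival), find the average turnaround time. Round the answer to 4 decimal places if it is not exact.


Time quantum = 2
Execution trace:
  J1 runs 2 units, time = 2
  J2 runs 2 units, time = 4
  J3 runs 2 units, time = 6
  J4 runs 2 units, time = 8
  J5 runs 2 units, time = 10
  J1 runs 2 units, time = 12
  J2 runs 2 units, time = 14
  J3 runs 2 units, time = 16
  J4 runs 2 units, time = 18
  J5 runs 1 units, time = 19
  J1 runs 2 units, time = 21
  J2 runs 2 units, time = 23
  J3 runs 2 units, time = 25
  J4 runs 2 units, time = 27
  J1 runs 2 units, time = 29
  J2 runs 2 units, time = 31
  J3 runs 2 units, time = 33
  J4 runs 2 units, time = 35
  J1 runs 2 units, time = 37
  J2 runs 2 units, time = 39
  J3 runs 1 units, time = 40
  J4 runs 2 units, time = 42
  J1 runs 2 units, time = 44
  J2 runs 2 units, time = 46
  J4 runs 2 units, time = 48
  J1 runs 1 units, time = 49
  J2 runs 2 units, time = 51
  J4 runs 2 units, time = 53
  J2 runs 1 units, time = 54
Finish times: [49, 54, 40, 53, 19]
Average turnaround = 215/5 = 43.0

43.0


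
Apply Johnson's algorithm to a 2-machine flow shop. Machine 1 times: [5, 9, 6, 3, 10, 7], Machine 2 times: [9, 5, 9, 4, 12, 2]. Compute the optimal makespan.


Apply Johnson's rule:
  Group 1 (a <= b): [(4, 3, 4), (1, 5, 9), (3, 6, 9), (5, 10, 12)]
  Group 2 (a > b): [(2, 9, 5), (6, 7, 2)]
Optimal job order: [4, 1, 3, 5, 2, 6]
Schedule:
  Job 4: M1 done at 3, M2 done at 7
  Job 1: M1 done at 8, M2 done at 17
  Job 3: M1 done at 14, M2 done at 26
  Job 5: M1 done at 24, M2 done at 38
  Job 2: M1 done at 33, M2 done at 43
  Job 6: M1 done at 40, M2 done at 45
Makespan = 45

45


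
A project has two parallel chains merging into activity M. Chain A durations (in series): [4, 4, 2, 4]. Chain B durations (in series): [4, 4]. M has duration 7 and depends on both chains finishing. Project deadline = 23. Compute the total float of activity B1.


Forward pass: ES(B1) = sum of predecessors on chain B = 0
EF = ES + duration = 0 + 4 = 4
Backward pass: LF(M) = deadline = 23; LS(M) = 23 - 7 = 16
LF(B1) = LS(M) - sum(successors on chain B) = 16 - 4 = 12
LS = LF - duration = 12 - 4 = 8
Total float = LS - ES = 8 - 0 = 8

8


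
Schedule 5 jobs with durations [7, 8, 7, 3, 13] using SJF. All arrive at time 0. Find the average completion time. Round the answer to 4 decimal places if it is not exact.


SJF order (ascending): [3, 7, 7, 8, 13]
Completion times:
  Job 1: burst=3, C=3
  Job 2: burst=7, C=10
  Job 3: burst=7, C=17
  Job 4: burst=8, C=25
  Job 5: burst=13, C=38
Average completion = 93/5 = 18.6

18.6


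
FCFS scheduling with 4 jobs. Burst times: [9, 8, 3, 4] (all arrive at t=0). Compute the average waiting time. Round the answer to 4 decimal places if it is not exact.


FCFS order (as given): [9, 8, 3, 4]
Waiting times:
  Job 1: wait = 0
  Job 2: wait = 9
  Job 3: wait = 17
  Job 4: wait = 20
Sum of waiting times = 46
Average waiting time = 46/4 = 11.5

11.5


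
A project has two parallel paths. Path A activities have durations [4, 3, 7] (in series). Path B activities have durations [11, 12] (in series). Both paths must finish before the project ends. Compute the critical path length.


Path A total = 4 + 3 + 7 = 14
Path B total = 11 + 12 = 23
Critical path = longest path = max(14, 23) = 23

23


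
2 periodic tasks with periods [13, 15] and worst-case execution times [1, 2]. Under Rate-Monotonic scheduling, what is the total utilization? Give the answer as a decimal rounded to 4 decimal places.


Compute individual utilizations (exact fractions):
  Task 1: C/T = 1/13 (approx. 0.0769)
  Task 2: C/T = 2/15 (approx. 0.1333)
Total utilization U = 1/13 + 2/15 = 41/195
Rounded to 4 decimal places: U = 0.2103
RM (Liu & Layland) bound for 2 tasks = 0.828427; compare with U = 41/195 (approx. 0.210256)
U <= bound, so schedulable by RM sufficient condition.

0.2103


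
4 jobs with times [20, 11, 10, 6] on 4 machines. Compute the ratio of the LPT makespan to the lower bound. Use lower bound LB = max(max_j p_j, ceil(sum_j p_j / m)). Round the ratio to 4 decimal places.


LPT order: [20, 11, 10, 6]
Machine loads after assignment: [20, 11, 10, 6]
LPT makespan = 20
Lower bound = max(max_job, ceil(total/4)) = max(20, 12) = 20
Ratio = 20 / 20 = 1.0

1.0


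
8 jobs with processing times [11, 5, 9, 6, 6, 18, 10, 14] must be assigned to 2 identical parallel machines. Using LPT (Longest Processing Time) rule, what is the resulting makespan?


Sort jobs in decreasing order (LPT): [18, 14, 11, 10, 9, 6, 6, 5]
Assign each job to the least loaded machine:
  Machine 1: jobs [18, 10, 6, 6], load = 40
  Machine 2: jobs [14, 11, 9, 5], load = 39
Makespan = max load = 40

40


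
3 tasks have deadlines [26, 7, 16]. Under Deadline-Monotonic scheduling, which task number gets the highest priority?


Sort tasks by relative deadline (ascending):
  Task 2: deadline = 7
  Task 3: deadline = 16
  Task 1: deadline = 26
Priority order (highest first): [2, 3, 1]
Highest priority task = 2

2


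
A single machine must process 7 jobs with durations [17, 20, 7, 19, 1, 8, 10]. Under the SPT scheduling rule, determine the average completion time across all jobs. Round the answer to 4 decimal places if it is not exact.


Sort jobs by processing time (SPT order): [1, 7, 8, 10, 17, 19, 20]
Compute completion times sequentially:
  Job 1: processing = 1, completes at 1
  Job 2: processing = 7, completes at 8
  Job 3: processing = 8, completes at 16
  Job 4: processing = 10, completes at 26
  Job 5: processing = 17, completes at 43
  Job 6: processing = 19, completes at 62
  Job 7: processing = 20, completes at 82
Sum of completion times = 238
Average completion time = 238/7 = 34.0

34.0


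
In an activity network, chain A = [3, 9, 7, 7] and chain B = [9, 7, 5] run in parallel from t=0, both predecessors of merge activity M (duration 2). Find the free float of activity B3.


ES(B3) = sum of predecessors on chain B = 16
EF(B3) = ES + duration = 16 + 5 = 21
Successor of B3 is M. ES(M) = max(sum(A), sum(B)) = max(26, 21) = 26
Free float = ES(successor) - EF(current) = 26 - 21 = 5

5


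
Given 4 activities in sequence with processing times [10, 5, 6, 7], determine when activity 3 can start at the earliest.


Activity 3 starts after activities 1 through 2 complete.
Predecessor durations: [10, 5]
ES = 10 + 5 = 15

15


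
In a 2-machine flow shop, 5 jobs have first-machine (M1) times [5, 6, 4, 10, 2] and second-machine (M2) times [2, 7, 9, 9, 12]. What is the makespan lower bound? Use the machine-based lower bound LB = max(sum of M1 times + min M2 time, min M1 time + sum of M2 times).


LB1 = sum(M1 times) + min(M2 times) = 27 + 2 = 29
LB2 = min(M1 times) + sum(M2 times) = 2 + 39 = 41
Lower bound = max(LB1, LB2) = max(29, 41) = 41

41


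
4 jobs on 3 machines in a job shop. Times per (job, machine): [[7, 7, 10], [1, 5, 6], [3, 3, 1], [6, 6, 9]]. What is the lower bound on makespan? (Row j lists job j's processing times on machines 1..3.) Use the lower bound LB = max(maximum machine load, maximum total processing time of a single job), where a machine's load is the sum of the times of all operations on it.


Machine loads:
  Machine 1: 7 + 1 + 3 + 6 = 17
  Machine 2: 7 + 5 + 3 + 6 = 21
  Machine 3: 10 + 6 + 1 + 9 = 26
Max machine load = 26
Job totals:
  Job 1: 24
  Job 2: 12
  Job 3: 7
  Job 4: 21
Max job total = 24
Lower bound = max(26, 24) = 26

26


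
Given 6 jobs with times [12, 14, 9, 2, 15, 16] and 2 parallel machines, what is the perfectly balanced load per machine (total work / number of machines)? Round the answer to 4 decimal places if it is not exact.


Total processing time = 12 + 14 + 9 + 2 + 15 + 16 = 68
Number of machines = 2
Ideal balanced load = 68 / 2 = 34.0

34.0


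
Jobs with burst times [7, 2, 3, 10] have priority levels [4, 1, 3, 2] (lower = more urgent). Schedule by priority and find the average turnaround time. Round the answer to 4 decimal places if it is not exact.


Sort by priority (ascending = highest first):
Order: [(1, 2), (2, 10), (3, 3), (4, 7)]
Completion times:
  Priority 1, burst=2, C=2
  Priority 2, burst=10, C=12
  Priority 3, burst=3, C=15
  Priority 4, burst=7, C=22
Average turnaround = 51/4 = 12.75

12.75


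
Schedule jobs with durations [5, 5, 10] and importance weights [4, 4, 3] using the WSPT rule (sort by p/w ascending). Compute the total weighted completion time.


Compute p/w ratios and sort ascending (WSPT): [(5, 4), (5, 4), (10, 3)]
Compute weighted completion times:
  Job (p=5,w=4): C=5, w*C=4*5=20
  Job (p=5,w=4): C=10, w*C=4*10=40
  Job (p=10,w=3): C=20, w*C=3*20=60
Total weighted completion time = 120

120


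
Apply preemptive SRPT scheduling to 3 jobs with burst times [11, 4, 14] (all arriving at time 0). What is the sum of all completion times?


Since all jobs arrive at t=0, SRPT equals SPT ordering.
SPT order: [4, 11, 14]
Completion times:
  Job 1: p=4, C=4
  Job 2: p=11, C=15
  Job 3: p=14, C=29
Total completion time = 4 + 15 + 29 = 48

48


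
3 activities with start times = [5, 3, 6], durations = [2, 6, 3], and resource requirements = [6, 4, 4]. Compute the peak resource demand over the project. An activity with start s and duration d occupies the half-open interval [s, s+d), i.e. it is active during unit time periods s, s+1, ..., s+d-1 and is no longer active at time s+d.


Each activity i is active on [start_i, start_i + duration_i).
Compute total resource usage per time slot:
  t=0: active resources = [], total = 0
  t=1: active resources = [], total = 0
  t=2: active resources = [], total = 0
  t=3: active resources = [4], total = 4
  t=4: active resources = [4], total = 4
  t=5: active resources = [6, 4], total = 10
  t=6: active resources = [6, 4, 4], total = 14
  t=7: active resources = [4, 4], total = 8
  t=8: active resources = [4, 4], total = 8
Peak resource demand = 14

14


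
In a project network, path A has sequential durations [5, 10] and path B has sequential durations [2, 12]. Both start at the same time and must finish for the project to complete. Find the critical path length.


Path A total = 5 + 10 = 15
Path B total = 2 + 12 = 14
Critical path = longest path = max(15, 14) = 15

15


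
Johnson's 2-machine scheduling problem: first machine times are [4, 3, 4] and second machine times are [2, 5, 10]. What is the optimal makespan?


Apply Johnson's rule:
  Group 1 (a <= b): [(2, 3, 5), (3, 4, 10)]
  Group 2 (a > b): [(1, 4, 2)]
Optimal job order: [2, 3, 1]
Schedule:
  Job 2: M1 done at 3, M2 done at 8
  Job 3: M1 done at 7, M2 done at 18
  Job 1: M1 done at 11, M2 done at 20
Makespan = 20

20


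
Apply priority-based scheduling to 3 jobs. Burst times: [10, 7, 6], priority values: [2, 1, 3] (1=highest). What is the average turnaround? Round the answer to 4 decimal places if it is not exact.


Sort by priority (ascending = highest first):
Order: [(1, 7), (2, 10), (3, 6)]
Completion times:
  Priority 1, burst=7, C=7
  Priority 2, burst=10, C=17
  Priority 3, burst=6, C=23
Average turnaround = 47/3 = 15.6667

15.6667


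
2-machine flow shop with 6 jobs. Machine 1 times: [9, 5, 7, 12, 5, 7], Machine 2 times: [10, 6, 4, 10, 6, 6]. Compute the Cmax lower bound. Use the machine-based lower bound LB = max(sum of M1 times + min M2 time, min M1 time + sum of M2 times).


LB1 = sum(M1 times) + min(M2 times) = 45 + 4 = 49
LB2 = min(M1 times) + sum(M2 times) = 5 + 42 = 47
Lower bound = max(LB1, LB2) = max(49, 47) = 49

49


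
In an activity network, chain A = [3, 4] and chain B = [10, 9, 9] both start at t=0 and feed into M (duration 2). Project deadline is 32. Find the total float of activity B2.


Forward pass: ES(B2) = sum of predecessors on chain B = 10
EF = ES + duration = 10 + 9 = 19
Backward pass: LF(M) = deadline = 32; LS(M) = 32 - 2 = 30
LF(B2) = LS(M) - sum(successors on chain B) = 30 - 9 = 21
LS = LF - duration = 21 - 9 = 12
Total float = LS - ES = 12 - 10 = 2

2


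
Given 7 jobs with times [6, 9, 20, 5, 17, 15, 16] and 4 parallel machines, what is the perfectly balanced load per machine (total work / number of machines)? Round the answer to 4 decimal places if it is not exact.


Total processing time = 6 + 9 + 20 + 5 + 17 + 15 + 16 = 88
Number of machines = 4
Ideal balanced load = 88 / 4 = 22.0

22.0


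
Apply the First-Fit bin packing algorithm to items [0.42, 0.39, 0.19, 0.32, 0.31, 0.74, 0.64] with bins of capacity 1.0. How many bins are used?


Place items sequentially using First-Fit:
  Item 0.42 -> new Bin 1
  Item 0.39 -> Bin 1 (now 0.81)
  Item 0.19 -> Bin 1 (now 1.0)
  Item 0.32 -> new Bin 2
  Item 0.31 -> Bin 2 (now 0.63)
  Item 0.74 -> new Bin 3
  Item 0.64 -> new Bin 4
Total bins used = 4

4


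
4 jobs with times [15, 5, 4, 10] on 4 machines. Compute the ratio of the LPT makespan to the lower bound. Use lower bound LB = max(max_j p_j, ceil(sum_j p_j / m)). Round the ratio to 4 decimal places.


LPT order: [15, 10, 5, 4]
Machine loads after assignment: [15, 10, 5, 4]
LPT makespan = 15
Lower bound = max(max_job, ceil(total/4)) = max(15, 9) = 15
Ratio = 15 / 15 = 1.0

1.0


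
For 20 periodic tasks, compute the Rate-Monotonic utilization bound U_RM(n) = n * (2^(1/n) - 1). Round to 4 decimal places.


Compute 2^(1/20) = 1.0352649238
Subtract 1: 1.0352649238 - 1 = 0.0352649238
Multiply by n: 20 * 0.0352649238 = 0.7052984760
Round to 4 dp: 0.7053

0.7053


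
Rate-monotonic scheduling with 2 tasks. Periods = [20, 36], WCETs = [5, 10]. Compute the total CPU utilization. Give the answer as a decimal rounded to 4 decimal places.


Compute individual utilizations (exact fractions):
  Task 1: C/T = 5/20 = 1/4 (approx. 0.25)
  Task 2: C/T = 10/36 = 5/18 (approx. 0.2778)
Total utilization U = 1/4 + 5/18 = 19/36
Rounded to 4 decimal places: U = 0.5278
RM (Liu & Layland) bound for 2 tasks = 0.828427; compare with U = 19/36 (approx. 0.527778)
U <= bound, so schedulable by RM sufficient condition.

0.5278


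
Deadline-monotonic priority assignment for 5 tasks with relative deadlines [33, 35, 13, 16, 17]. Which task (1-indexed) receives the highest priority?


Sort tasks by relative deadline (ascending):
  Task 3: deadline = 13
  Task 4: deadline = 16
  Task 5: deadline = 17
  Task 1: deadline = 33
  Task 2: deadline = 35
Priority order (highest first): [3, 4, 5, 1, 2]
Highest priority task = 3

3


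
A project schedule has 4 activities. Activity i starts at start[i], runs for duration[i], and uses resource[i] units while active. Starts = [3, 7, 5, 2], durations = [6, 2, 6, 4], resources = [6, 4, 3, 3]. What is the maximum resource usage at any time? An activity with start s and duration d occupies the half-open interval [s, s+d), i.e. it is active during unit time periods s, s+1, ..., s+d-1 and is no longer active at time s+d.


Each activity i is active on [start_i, start_i + duration_i).
Compute total resource usage per time slot:
  t=0: active resources = [], total = 0
  t=1: active resources = [], total = 0
  t=2: active resources = [3], total = 3
  t=3: active resources = [6, 3], total = 9
  t=4: active resources = [6, 3], total = 9
  t=5: active resources = [6, 3, 3], total = 12
  t=6: active resources = [6, 3], total = 9
  t=7: active resources = [6, 4, 3], total = 13
  t=8: active resources = [6, 4, 3], total = 13
  t=9: active resources = [3], total = 3
  t=10: active resources = [3], total = 3
Peak resource demand = 13

13


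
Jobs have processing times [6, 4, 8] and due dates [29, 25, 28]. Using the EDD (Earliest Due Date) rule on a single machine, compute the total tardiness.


Sort by due date (EDD order): [(4, 25), (8, 28), (6, 29)]
Compute completion times and tardiness:
  Job 1: p=4, d=25, C=4, tardiness=max(0,4-25)=0
  Job 2: p=8, d=28, C=12, tardiness=max(0,12-28)=0
  Job 3: p=6, d=29, C=18, tardiness=max(0,18-29)=0
Total tardiness = 0

0


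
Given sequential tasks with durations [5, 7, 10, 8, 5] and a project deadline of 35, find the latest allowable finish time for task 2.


LF(activity 2) = deadline - sum of successor durations
Successors: activities 3 through 5 with durations [10, 8, 5]
Sum of successor durations = 23
LF = 35 - 23 = 12

12


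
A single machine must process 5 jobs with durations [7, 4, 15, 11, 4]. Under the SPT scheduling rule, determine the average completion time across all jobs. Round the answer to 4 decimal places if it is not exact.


Sort jobs by processing time (SPT order): [4, 4, 7, 11, 15]
Compute completion times sequentially:
  Job 1: processing = 4, completes at 4
  Job 2: processing = 4, completes at 8
  Job 3: processing = 7, completes at 15
  Job 4: processing = 11, completes at 26
  Job 5: processing = 15, completes at 41
Sum of completion times = 94
Average completion time = 94/5 = 18.8

18.8


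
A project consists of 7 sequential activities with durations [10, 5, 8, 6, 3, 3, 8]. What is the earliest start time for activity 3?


Activity 3 starts after activities 1 through 2 complete.
Predecessor durations: [10, 5]
ES = 10 + 5 = 15

15


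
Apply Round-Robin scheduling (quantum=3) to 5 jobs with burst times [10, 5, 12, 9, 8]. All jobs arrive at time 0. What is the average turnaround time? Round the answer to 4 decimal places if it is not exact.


Time quantum = 3
Execution trace:
  J1 runs 3 units, time = 3
  J2 runs 3 units, time = 6
  J3 runs 3 units, time = 9
  J4 runs 3 units, time = 12
  J5 runs 3 units, time = 15
  J1 runs 3 units, time = 18
  J2 runs 2 units, time = 20
  J3 runs 3 units, time = 23
  J4 runs 3 units, time = 26
  J5 runs 3 units, time = 29
  J1 runs 3 units, time = 32
  J3 runs 3 units, time = 35
  J4 runs 3 units, time = 38
  J5 runs 2 units, time = 40
  J1 runs 1 units, time = 41
  J3 runs 3 units, time = 44
Finish times: [41, 20, 44, 38, 40]
Average turnaround = 183/5 = 36.6

36.6


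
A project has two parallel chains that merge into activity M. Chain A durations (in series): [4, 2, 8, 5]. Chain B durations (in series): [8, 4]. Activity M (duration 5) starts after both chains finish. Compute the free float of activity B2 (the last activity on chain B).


ES(B2) = sum of predecessors on chain B = 8
EF(B2) = ES + duration = 8 + 4 = 12
Successor of B2 is M. ES(M) = max(sum(A), sum(B)) = max(19, 12) = 19
Free float = ES(successor) - EF(current) = 19 - 12 = 7

7


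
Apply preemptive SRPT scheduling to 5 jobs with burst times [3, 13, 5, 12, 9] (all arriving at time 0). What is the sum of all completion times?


Since all jobs arrive at t=0, SRPT equals SPT ordering.
SPT order: [3, 5, 9, 12, 13]
Completion times:
  Job 1: p=3, C=3
  Job 2: p=5, C=8
  Job 3: p=9, C=17
  Job 4: p=12, C=29
  Job 5: p=13, C=42
Total completion time = 3 + 8 + 17 + 29 + 42 = 99

99


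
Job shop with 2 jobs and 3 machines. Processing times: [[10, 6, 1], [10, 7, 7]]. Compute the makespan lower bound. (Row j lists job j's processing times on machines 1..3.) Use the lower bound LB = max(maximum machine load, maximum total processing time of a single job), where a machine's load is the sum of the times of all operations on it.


Machine loads:
  Machine 1: 10 + 10 = 20
  Machine 2: 6 + 7 = 13
  Machine 3: 1 + 7 = 8
Max machine load = 20
Job totals:
  Job 1: 17
  Job 2: 24
Max job total = 24
Lower bound = max(20, 24) = 24

24


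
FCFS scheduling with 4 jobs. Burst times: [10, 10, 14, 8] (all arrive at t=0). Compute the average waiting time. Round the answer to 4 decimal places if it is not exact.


FCFS order (as given): [10, 10, 14, 8]
Waiting times:
  Job 1: wait = 0
  Job 2: wait = 10
  Job 3: wait = 20
  Job 4: wait = 34
Sum of waiting times = 64
Average waiting time = 64/4 = 16.0

16.0


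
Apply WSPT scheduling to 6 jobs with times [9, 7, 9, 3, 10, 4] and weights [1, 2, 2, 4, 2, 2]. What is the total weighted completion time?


Compute p/w ratios and sort ascending (WSPT): [(3, 4), (4, 2), (7, 2), (9, 2), (10, 2), (9, 1)]
Compute weighted completion times:
  Job (p=3,w=4): C=3, w*C=4*3=12
  Job (p=4,w=2): C=7, w*C=2*7=14
  Job (p=7,w=2): C=14, w*C=2*14=28
  Job (p=9,w=2): C=23, w*C=2*23=46
  Job (p=10,w=2): C=33, w*C=2*33=66
  Job (p=9,w=1): C=42, w*C=1*42=42
Total weighted completion time = 208

208


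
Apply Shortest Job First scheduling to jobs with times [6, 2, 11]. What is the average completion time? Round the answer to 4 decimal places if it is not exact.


SJF order (ascending): [2, 6, 11]
Completion times:
  Job 1: burst=2, C=2
  Job 2: burst=6, C=8
  Job 3: burst=11, C=19
Average completion = 29/3 = 9.6667

9.6667


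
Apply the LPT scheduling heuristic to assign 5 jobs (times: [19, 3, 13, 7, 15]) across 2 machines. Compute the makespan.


Sort jobs in decreasing order (LPT): [19, 15, 13, 7, 3]
Assign each job to the least loaded machine:
  Machine 1: jobs [19, 7, 3], load = 29
  Machine 2: jobs [15, 13], load = 28
Makespan = max load = 29

29


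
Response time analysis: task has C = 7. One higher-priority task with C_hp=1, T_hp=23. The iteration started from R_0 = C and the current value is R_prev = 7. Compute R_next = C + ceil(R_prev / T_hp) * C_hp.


R_next = C + ceil(R_prev / T_hp) * C_hp
ceil(7 / 23) = ceil(0.3043) = 1
Interference = 1 * 1 = 1
R_next = 7 + 1 = 8

8


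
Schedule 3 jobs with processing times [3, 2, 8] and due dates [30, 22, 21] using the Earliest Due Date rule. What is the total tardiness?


Sort by due date (EDD order): [(8, 21), (2, 22), (3, 30)]
Compute completion times and tardiness:
  Job 1: p=8, d=21, C=8, tardiness=max(0,8-21)=0
  Job 2: p=2, d=22, C=10, tardiness=max(0,10-22)=0
  Job 3: p=3, d=30, C=13, tardiness=max(0,13-30)=0
Total tardiness = 0

0


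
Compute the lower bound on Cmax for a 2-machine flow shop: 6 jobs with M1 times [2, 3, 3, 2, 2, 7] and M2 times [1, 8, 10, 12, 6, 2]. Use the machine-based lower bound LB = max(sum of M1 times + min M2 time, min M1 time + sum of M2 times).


LB1 = sum(M1 times) + min(M2 times) = 19 + 1 = 20
LB2 = min(M1 times) + sum(M2 times) = 2 + 39 = 41
Lower bound = max(LB1, LB2) = max(20, 41) = 41

41


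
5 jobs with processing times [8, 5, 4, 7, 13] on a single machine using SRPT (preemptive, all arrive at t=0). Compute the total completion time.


Since all jobs arrive at t=0, SRPT equals SPT ordering.
SPT order: [4, 5, 7, 8, 13]
Completion times:
  Job 1: p=4, C=4
  Job 2: p=5, C=9
  Job 3: p=7, C=16
  Job 4: p=8, C=24
  Job 5: p=13, C=37
Total completion time = 4 + 9 + 16 + 24 + 37 = 90

90


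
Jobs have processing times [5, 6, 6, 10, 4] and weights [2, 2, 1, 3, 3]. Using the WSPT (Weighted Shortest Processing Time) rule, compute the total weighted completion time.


Compute p/w ratios and sort ascending (WSPT): [(4, 3), (5, 2), (6, 2), (10, 3), (6, 1)]
Compute weighted completion times:
  Job (p=4,w=3): C=4, w*C=3*4=12
  Job (p=5,w=2): C=9, w*C=2*9=18
  Job (p=6,w=2): C=15, w*C=2*15=30
  Job (p=10,w=3): C=25, w*C=3*25=75
  Job (p=6,w=1): C=31, w*C=1*31=31
Total weighted completion time = 166

166


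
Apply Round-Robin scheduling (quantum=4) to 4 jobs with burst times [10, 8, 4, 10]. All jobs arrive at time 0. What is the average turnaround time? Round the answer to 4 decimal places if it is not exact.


Time quantum = 4
Execution trace:
  J1 runs 4 units, time = 4
  J2 runs 4 units, time = 8
  J3 runs 4 units, time = 12
  J4 runs 4 units, time = 16
  J1 runs 4 units, time = 20
  J2 runs 4 units, time = 24
  J4 runs 4 units, time = 28
  J1 runs 2 units, time = 30
  J4 runs 2 units, time = 32
Finish times: [30, 24, 12, 32]
Average turnaround = 98/4 = 24.5

24.5


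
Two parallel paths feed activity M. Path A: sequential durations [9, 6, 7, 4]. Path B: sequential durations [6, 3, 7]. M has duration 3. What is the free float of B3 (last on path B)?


ES(B3) = sum of predecessors on chain B = 9
EF(B3) = ES + duration = 9 + 7 = 16
Successor of B3 is M. ES(M) = max(sum(A), sum(B)) = max(26, 16) = 26
Free float = ES(successor) - EF(current) = 26 - 16 = 10

10


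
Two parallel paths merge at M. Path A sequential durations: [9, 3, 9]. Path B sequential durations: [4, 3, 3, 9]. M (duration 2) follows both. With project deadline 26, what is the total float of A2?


Forward pass: ES(A2) = sum of predecessors on chain A = 9
EF = ES + duration = 9 + 3 = 12
Backward pass: LF(M) = deadline = 26; LS(M) = 26 - 2 = 24
LF(A2) = LS(M) - sum(successors on chain A) = 24 - 9 = 15
LS = LF - duration = 15 - 3 = 12
Total float = LS - ES = 12 - 9 = 3

3


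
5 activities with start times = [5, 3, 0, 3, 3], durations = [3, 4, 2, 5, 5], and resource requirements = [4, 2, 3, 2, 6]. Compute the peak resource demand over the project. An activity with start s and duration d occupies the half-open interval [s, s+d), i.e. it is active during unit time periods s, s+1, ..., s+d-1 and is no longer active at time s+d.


Each activity i is active on [start_i, start_i + duration_i).
Compute total resource usage per time slot:
  t=0: active resources = [3], total = 3
  t=1: active resources = [3], total = 3
  t=2: active resources = [], total = 0
  t=3: active resources = [2, 2, 6], total = 10
  t=4: active resources = [2, 2, 6], total = 10
  t=5: active resources = [4, 2, 2, 6], total = 14
  t=6: active resources = [4, 2, 2, 6], total = 14
  t=7: active resources = [4, 2, 6], total = 12
Peak resource demand = 14

14


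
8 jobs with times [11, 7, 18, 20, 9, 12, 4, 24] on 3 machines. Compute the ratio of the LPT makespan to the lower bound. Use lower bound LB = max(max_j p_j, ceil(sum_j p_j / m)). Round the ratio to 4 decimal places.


LPT order: [24, 20, 18, 12, 11, 9, 7, 4]
Machine loads after assignment: [33, 35, 37]
LPT makespan = 37
Lower bound = max(max_job, ceil(total/3)) = max(24, 35) = 35
Ratio = 37 / 35 = 1.0571

1.0571


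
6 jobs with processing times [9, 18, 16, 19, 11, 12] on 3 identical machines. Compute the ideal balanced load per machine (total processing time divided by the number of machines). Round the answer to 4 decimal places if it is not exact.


Total processing time = 9 + 18 + 16 + 19 + 11 + 12 = 85
Number of machines = 3
Ideal balanced load = 85 / 3 = 28.3333

28.3333


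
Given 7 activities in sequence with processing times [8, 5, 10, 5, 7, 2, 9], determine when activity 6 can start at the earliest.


Activity 6 starts after activities 1 through 5 complete.
Predecessor durations: [8, 5, 10, 5, 7]
ES = 8 + 5 + 10 + 5 + 7 = 35

35


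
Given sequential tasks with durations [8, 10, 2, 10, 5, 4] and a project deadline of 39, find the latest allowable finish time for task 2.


LF(activity 2) = deadline - sum of successor durations
Successors: activities 3 through 6 with durations [2, 10, 5, 4]
Sum of successor durations = 21
LF = 39 - 21 = 18

18
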